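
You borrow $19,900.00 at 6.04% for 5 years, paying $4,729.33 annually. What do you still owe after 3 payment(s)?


Formula: Balance = PV*(1+r)^k - PMT*((1+r)^k - 1)/r
Growth: (1 + 0.0604)^3 = 1.192365
Accumulated factor: ((1+r)^k - 1)/r = 3.184848
Balance = $19,900.00 * 1.192365 - $4,729.33 * 3.184848
Balance = $8,665.86

$8,665.86


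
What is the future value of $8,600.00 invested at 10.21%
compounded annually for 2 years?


Formula: FV = P * (1 + r)^n
Substituting: FV = $8,600.00 * (1 + 0.1021)^2
Growth factor: (1.1021)^2 = 1.214624
FV = $8,600.00 * 1.214624 = $10,445.77

$10,445.77


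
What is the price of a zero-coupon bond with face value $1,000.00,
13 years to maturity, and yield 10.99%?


Formula: Price = FV / (1 + r)^n
Substituting: Price = $1,000.00 / (1 + 0.1099)^13
Discount factor: (1.1099)^13 = 3.878735
Price = $1,000.00 / 3.878735 = $257.82

$257.82


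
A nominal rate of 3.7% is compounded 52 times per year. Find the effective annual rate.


Formula: EAR = (1 + r/m)^m - 1
Period rate: r/m = 0.037 / 52 = 0.000712
Compounding: (1 + 0.000712)^52 = 1.037679
EAR = 1.037679 - 1 = 0.037679

0.037679


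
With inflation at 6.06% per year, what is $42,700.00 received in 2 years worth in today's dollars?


Formula: Real value = nominal / (1 + inflation)^years
Price level: (1 + 0.0606)^2 = 1.124872
Real value = $42,700.00 / 1.124872 = $37,959.86

$37,959.86


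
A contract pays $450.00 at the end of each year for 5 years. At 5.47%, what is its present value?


Formula: PV = PMT * (1 - (1+r)^(-n)) / r
Discount factor: (1 + 0.0547)^(-5) = 0.766223
Bracket: 1 - 0.766223 = 0.233777
PV = $450.00 * 0.233777 / 0.0547 = $1,923.21

$1,923.21


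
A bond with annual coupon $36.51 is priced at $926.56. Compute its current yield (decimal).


Formula: Current yield = annual coupon / price
Substituting: CY = $36.51 / $926.56
CY = 0.039404

0.039404


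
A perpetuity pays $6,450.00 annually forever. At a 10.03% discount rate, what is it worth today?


Formula: PV = C / r
Substituting: PV = $6,450.00 / 0.1003
PV = $64,307.08

$64,307.08


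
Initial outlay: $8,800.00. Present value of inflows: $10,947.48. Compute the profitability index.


Formula: PI = PV(cash flows) / initial investment
Substituting: PI = $10,947.48 / $8,800.00
PI = 1.244

1.244


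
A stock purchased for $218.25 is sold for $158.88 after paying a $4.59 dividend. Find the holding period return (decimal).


Formula: HPR = (P1 - P0 + D) / P0
Gain: $158.88 - $218.25 + $4.59 = -$54.78
HPR = -$54.78 / $218.25 = -0.251

-0.251


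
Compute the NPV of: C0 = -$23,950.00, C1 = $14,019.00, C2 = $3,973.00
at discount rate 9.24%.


Formula: NPV = C0 + C1/(1+r) + C2/(1+r)^2
Discount C1: $14,019.00 / (1 + 0.0924) = $12,833.21
Discount C2: $3,973.00 / (1 + 0.0924)^2 = $3,329.32
NPV = -$23,950.00 + $12,833.21 + $3,329.32 = -$7,787.47

-$7,787.47


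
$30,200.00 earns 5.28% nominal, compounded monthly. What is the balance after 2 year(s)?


Formula: FV = P * (1 + r/m)^(m*t)
Period rate: r/m = 0.0528 / 12 = 0.0044
Total periods: m*t = 12 * 2 = 24
Growth factor: (1 + 0.0044)^24 = 1.11112
FV = $30,200.00 * 1.11112 = $33,555.82

$33,555.82


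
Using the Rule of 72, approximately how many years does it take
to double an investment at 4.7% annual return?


Formula: Years ≈ 72 / r
Substituting: Years ≈ 72 / 4.7
Years ≈ 15.3

15.3 years


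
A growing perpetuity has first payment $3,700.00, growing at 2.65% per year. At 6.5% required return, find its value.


Formula: PV = C / (r - g)
Spread: r - g = 0.065 - 0.0265 = 0.0385
Substituting: PV = $3,700.00 / 0.0385
PV = $96,103.90

$96,103.90


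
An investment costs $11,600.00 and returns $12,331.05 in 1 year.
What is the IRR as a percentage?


Formula: IRR = C1/C0 - 1
Substituting: IRR = $12,331.05 / $11,600.00 - 1
Ratio: 1.063022 - 1 = 0.063022
IRR = 6.3022%

6.3022%


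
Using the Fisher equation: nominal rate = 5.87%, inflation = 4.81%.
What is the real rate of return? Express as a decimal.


Formula: (1 + r_real) = (1 + r_nom) / (1 + inflation)
Substituting: (1 + r_real) = 1.0587 / 1.0481
(1 + r_real) = 1.010114
r_real = 1.010114 - 1 = 0.010114

0.010114


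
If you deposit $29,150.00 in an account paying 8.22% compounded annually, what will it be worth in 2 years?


Formula: FV = P * (1 + r)^n
Substituting: FV = $29,150.00 * (1 + 0.0822)^2
Growth factor: (1.0822)^2 = 1.171157
FV = $29,150.00 * 1.171157 = $34,139.22

$34,139.22


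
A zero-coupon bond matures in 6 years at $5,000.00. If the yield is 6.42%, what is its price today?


Formula: Price = FV / (1 + r)^n
Substituting: Price = $5,000.00 / (1 + 0.0642)^6
Discount factor: (1.0642)^6 = 1.452578
Price = $5,000.00 / 1.452578 = $3,442.16

$3,442.16


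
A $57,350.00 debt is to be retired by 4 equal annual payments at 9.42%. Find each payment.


Formula: PMT = PV * r / (1 - (1+r)^(-n))
Denominator: 1 - (1 + 0.0942)^(-4) = 0.302389
Numerator: $57,350.00 * 0.0942 = 5402.37
PMT = 5402.37 / 0.302389 = $17,865.61

$17,865.61


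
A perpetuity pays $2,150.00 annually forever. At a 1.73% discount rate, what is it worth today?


Formula: PV = C / r
Substituting: PV = $2,150.00 / 0.0173
PV = $124,277.46

$124,277.46


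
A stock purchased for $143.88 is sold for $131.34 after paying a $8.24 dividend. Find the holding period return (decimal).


Formula: HPR = (P1 - P0 + D) / P0
Gain: $131.34 - $143.88 + $8.24 = -$4.30
HPR = -$4.30 / $143.88 = -0.0299

-0.0299


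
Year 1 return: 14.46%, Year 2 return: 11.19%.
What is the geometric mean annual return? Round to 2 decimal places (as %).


Formula: Geometric mean = ((1+r1)*(1+r2))^(1/2) - 1
Product: (1 + 0.1446) * (1 + 0.1119) = 1.1446 * 1.1119 = 1.272681
Square root: 1.272681^0.5 = 1.128132
Geometric mean = 1.128132 - 1 = 0.128132
As percentage: 12.81%

12.81%


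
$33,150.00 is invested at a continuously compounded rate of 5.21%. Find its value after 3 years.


Formula: FV = P * e^(r*t)
Exponent: r*t = 0.0521 * 3 = 0.1563
e^(0.1563) = 1.169177
FV = $33,150.00 * 1.169177 = $38,758.21

$38,758.21


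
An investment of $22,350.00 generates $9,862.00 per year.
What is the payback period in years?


Formula: Payback = investment / annual cash flow
Substituting: Payback = $22,350.00 / $9,862.00
Payback = 2.2663 years

2.2663 years


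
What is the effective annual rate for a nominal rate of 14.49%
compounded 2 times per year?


Formula: EAR = (1 + r/m)^m - 1
Period rate: r/m = 0.1449 / 2 = 0.07245
Compounding: (1 + 0.07245)^2 = 1.150149
EAR = 1.150149 - 1 = 0.150149

0.150149


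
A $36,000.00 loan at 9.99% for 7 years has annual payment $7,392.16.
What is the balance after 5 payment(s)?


Formula: Balance = PV*(1+r)^k - PMT*((1+r)^k - 1)/r
Growth: (1 + 0.0999)^5 = 1.609778
Accumulated factor: ((1+r)^k - 1)/r = 6.103885
Balance = $36,000.00 * 1.609778 - $7,392.16 * 6.103885
Balance = $12,831.12

$12,831.12


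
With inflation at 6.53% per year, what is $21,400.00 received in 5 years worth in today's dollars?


Formula: Real value = nominal / (1 + inflation)^years
Price level: (1 + 0.0653)^5 = 1.372017
Real value = $21,400.00 / 1.372017 = $15,597.47

$15,597.47


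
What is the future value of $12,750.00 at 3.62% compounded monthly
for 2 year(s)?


Formula: FV = P * (1 + r/m)^(m*t)
Period rate: r/m = 0.0362 / 12 = 0.003017
Total periods: m*t = 12 * 2 = 24
Growth factor: (1 + 0.003017)^24 = 1.074968
FV = $12,750.00 * 1.074968 = $13,705.84

$13,705.84


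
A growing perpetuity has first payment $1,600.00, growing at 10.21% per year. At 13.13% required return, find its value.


Formula: PV = C / (r - g)
Spread: r - g = 0.1313 - 0.1021 = 0.0292
Substituting: PV = $1,600.00 / 0.0292
PV = $54,794.52

$54,794.52


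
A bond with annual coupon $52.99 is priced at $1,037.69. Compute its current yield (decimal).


Formula: Current yield = annual coupon / price
Substituting: CY = $52.99 / $1,037.69
CY = 0.051065

0.051065


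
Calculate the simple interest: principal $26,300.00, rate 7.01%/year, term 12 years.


Formula: I = P * r * t
Substituting: I = $26,300.00 * 0.0701 * 12
Step: I = $26,300.00 * 0.8412
I = $22,123.56

$22,123.56


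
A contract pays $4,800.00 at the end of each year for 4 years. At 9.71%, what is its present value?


Formula: PV = PMT * (1 - (1+r)^(-n)) / r
Discount factor: (1 + 0.0971)^(-4) = 0.690264
Bracket: 1 - 0.690264 = 0.309736
PV = $4,800.00 * 0.309736 / 0.0971 = $15,311.36

$15,311.36


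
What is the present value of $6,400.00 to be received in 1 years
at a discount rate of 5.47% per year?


Formula: PV = FV / (1 + r)^n
Substituting: PV = $6,400.00 / (1 + 0.0547)^1
Discount factor: (1.0547)^1 = 1.0547
PV = $6,400.00 / 1.0547 = $6,068.08

$6,068.08


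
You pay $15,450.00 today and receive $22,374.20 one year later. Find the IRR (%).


Formula: IRR = C1/C0 - 1
Substituting: IRR = $22,374.20 / $15,450.00 - 1
Ratio: 1.448168 - 1 = 0.448168
IRR = 44.8168%

44.8168%


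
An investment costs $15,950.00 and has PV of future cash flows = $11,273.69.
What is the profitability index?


Formula: PI = PV(cash flows) / initial investment
Substituting: PI = $11,273.69 / $15,950.00
PI = 0.7068

0.7068


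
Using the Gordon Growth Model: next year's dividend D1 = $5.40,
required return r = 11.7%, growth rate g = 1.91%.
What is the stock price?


Formula: P = D1 / (r - g)
Spread: r - g = 0.117 - 0.0191 = 0.0979
Substituting: P = $5.40 / 0.0979
P = $55.16

$55.16


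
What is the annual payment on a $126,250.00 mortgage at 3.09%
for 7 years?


Formula: PMT = PV * r / (1 - (1+r)^(-n))
Denominator: 1 - (1 + 0.0309)^(-7) = 0.191864
Numerator: $126,250.00 * 0.0309 = 3901.125
PMT = 3901.125 / 0.191864 = $20,332.72

$20,332.72


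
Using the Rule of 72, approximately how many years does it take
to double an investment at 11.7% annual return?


Formula: Years ≈ 72 / r
Substituting: Years ≈ 72 / 11.7
Years ≈ 6.2

6.2 years


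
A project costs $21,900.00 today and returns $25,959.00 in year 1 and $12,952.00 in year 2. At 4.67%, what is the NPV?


Formula: NPV = C0 + C1/(1+r) + C2/(1+r)^2
Discount C1: $25,959.00 / (1 + 0.0467) = $24,800.80
Discount C2: $12,952.00 / (1 + 0.0467)^2 = $11,822.04
NPV = -$21,900.00 + $24,800.80 + $11,822.04 = $14,722.84

$14,722.84


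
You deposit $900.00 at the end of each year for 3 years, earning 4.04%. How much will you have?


Formula: FV = PMT * ((1+r)^n - 1) / r
Growth factor: (1 + 0.0404)^3 = 1.126162
Numerator: 1.126162 - 1 = 0.126162
FV = $900.00 * 0.126162 / 0.0404 = $2,810.55

$2,810.55


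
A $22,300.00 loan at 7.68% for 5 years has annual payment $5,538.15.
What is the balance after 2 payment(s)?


Formula: Balance = PV*(1+r)^k - PMT*((1+r)^k - 1)/r
Growth: (1 + 0.0768)^2 = 1.159498
Accumulated factor: ((1+r)^k - 1)/r = 2.0768
Balance = $22,300.00 * 1.159498 - $5,538.15 * 2.0768
Balance = $14,355.18

$14,355.18


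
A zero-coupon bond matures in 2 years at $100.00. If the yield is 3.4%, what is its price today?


Formula: Price = FV / (1 + r)^n
Substituting: Price = $100.00 / (1 + 0.034)^2
Discount factor: (1.034)^2 = 1.069156
Price = $100.00 / 1.069156 = $93.53

$93.53


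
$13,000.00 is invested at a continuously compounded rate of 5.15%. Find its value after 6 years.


Formula: FV = P * e^(r*t)
Exponent: r*t = 0.0515 * 6 = 0.309
e^(0.309) = 1.362062
FV = $13,000.00 * 1.362062 = $17,706.81

$17,706.81


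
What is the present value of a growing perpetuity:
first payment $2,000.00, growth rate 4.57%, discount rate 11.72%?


Formula: PV = C / (r - g)
Spread: r - g = 0.1172 - 0.0457 = 0.0715
Substituting: PV = $2,000.00 / 0.0715
PV = $27,972.03

$27,972.03


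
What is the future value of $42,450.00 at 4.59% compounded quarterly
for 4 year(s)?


Formula: FV = P * (1 + r/m)^(m*t)
Period rate: r/m = 0.0459 / 4 = 0.011475
Total periods: m*t = 4 * 4 = 16
Growth factor: (1 + 0.011475)^16 = 1.20028
FV = $42,450.00 * 1.20028 = $50,951.87

$50,951.87


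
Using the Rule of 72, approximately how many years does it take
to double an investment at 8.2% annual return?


Formula: Years ≈ 72 / r
Substituting: Years ≈ 72 / 8.2
Years ≈ 8.8

8.8 years


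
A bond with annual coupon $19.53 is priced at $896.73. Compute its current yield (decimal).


Formula: Current yield = annual coupon / price
Substituting: CY = $19.53 / $896.73
CY = 0.021779

0.021779


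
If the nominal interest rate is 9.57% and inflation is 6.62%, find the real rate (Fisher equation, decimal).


Formula: (1 + r_real) = (1 + r_nom) / (1 + inflation)
Substituting: (1 + r_real) = 1.0957 / 1.0662
(1 + r_real) = 1.027668
r_real = 1.027668 - 1 = 0.027668

0.027668


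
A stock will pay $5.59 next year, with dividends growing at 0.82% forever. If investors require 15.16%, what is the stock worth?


Formula: P = D1 / (r - g)
Spread: r - g = 0.1516 - 0.0082 = 0.1434
Substituting: P = $5.59 / 0.1434
P = $38.98

$38.98


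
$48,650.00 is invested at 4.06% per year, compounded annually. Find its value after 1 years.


Formula: FV = P * (1 + r)^n
Substituting: FV = $48,650.00 * (1 + 0.0406)^1
Growth factor: (1.0406)^1 = 1.0406
FV = $48,650.00 * 1.0406 = $50,625.19

$50,625.19


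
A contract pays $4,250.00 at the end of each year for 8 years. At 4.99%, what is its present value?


Formula: PV = PMT * (1 - (1+r)^(-n)) / r
Discount factor: (1 + 0.0499)^(-8) = 0.677355
Bracket: 1 - 0.677355 = 0.322645
PV = $4,250.00 * 0.322645 / 0.0499 = $27,479.76

$27,479.76


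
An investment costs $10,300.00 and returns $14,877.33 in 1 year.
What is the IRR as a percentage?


Formula: IRR = C1/C0 - 1
Substituting: IRR = $14,877.33 / $10,300.00 - 1
Ratio: 1.444401 - 1 = 0.444401
IRR = 44.4401%

44.4401%


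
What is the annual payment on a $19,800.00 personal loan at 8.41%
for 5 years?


Formula: PMT = PV * r / (1 - (1+r)^(-n))
Denominator: 1 - (1 + 0.0841)^(-5) = 0.332189
Numerator: $19,800.00 * 0.0841 = 1665.18
PMT = 1665.18 / 0.332189 = $5,012.74

$5,012.74


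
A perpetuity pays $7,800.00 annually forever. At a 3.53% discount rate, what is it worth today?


Formula: PV = C / r
Substituting: PV = $7,800.00 / 0.0353
PV = $220,963.17

$220,963.17


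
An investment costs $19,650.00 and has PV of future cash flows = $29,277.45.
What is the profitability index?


Formula: PI = PV(cash flows) / initial investment
Substituting: PI = $29,277.45 / $19,650.00
PI = 1.4899

1.4899


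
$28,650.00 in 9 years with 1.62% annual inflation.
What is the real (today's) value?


Formula: Real value = nominal / (1 + inflation)^years
Price level: (1 + 0.0162)^9 = 1.155614
Real value = $28,650.00 / 1.155614 = $24,792.02

$24,792.02


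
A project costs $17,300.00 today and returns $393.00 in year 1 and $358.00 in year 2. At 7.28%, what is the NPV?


Formula: NPV = C0 + C1/(1+r) + C2/(1+r)^2
Discount C1: $393.00 / (1 + 0.0728) = $366.33
Discount C2: $358.00 / (1 + 0.0728)^2 = $311.06
NPV = -$17,300.00 + $366.33 + $311.06 = -$16,622.61

-$16,622.61


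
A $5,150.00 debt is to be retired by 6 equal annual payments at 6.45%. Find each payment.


Formula: PMT = PV * r / (1 - (1+r)^(-n))
Denominator: 1 - (1 + 0.0645)^(-6) = 0.312732
Numerator: $5,150.00 * 0.0645 = 332.175
PMT = 332.175 / 0.312732 = $1,062.17

$1,062.17


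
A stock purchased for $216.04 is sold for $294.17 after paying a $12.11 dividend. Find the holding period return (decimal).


Formula: HPR = (P1 - P0 + D) / P0
Gain: $294.17 - $216.04 + $12.11 = $90.24
HPR = $90.24 / $216.04 = 0.4177

0.4177


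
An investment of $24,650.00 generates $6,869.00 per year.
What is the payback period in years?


Formula: Payback = investment / annual cash flow
Substituting: Payback = $24,650.00 / $6,869.00
Payback = 3.5886 years

3.5886 years


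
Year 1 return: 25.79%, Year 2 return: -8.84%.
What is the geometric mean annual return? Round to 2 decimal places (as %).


Formula: Geometric mean = ((1+r1)*(1+r2))^(1/2) - 1
Product: (1 + 0.2579) * (1 + -0.0884) = 1.2579 * 0.9116 = 1.146702
Square root: 1.146702^0.5 = 1.070842
Geometric mean = 1.070842 - 1 = 0.070842
As percentage: 7.08%

7.08%


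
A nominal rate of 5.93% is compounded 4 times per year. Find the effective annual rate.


Formula: EAR = (1 + r/m)^m - 1
Period rate: r/m = 0.0593 / 4 = 0.014825
Compounding: (1 + 0.014825)^4 = 1.060632
EAR = 1.060632 - 1 = 0.060632

0.060632


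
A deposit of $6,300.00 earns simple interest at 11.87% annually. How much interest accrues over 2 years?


Formula: I = P * r * t
Substituting: I = $6,300.00 * 0.1187 * 2
Step: I = $6,300.00 * 0.2374
I = $1,495.62

$1,495.62


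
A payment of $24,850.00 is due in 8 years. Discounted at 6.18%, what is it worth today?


Formula: PV = FV / (1 + r)^n
Substituting: PV = $24,850.00 / (1 + 0.0618)^8
Discount factor: (1.0618)^8 = 1.615629
PV = $24,850.00 / 1.615629 = $15,381.00

$15,381.00


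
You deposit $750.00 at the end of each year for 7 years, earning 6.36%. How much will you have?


Formula: FV = PMT * ((1+r)^n - 1) / r
Growth factor: (1 + 0.0636)^7 = 1.539743
Numerator: 1.539743 - 1 = 0.539743
FV = $750.00 * 0.539743 / 0.0636 = $6,364.90

$6,364.90


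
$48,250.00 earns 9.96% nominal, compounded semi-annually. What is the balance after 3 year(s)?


Formula: FV = P * (1 + r/m)^(m*t)
Period rate: r/m = 0.0996 / 2 = 0.0498
Total periods: m*t = 2 * 3 = 6
Growth factor: (1 + 0.0498)^6 = 1.338565
FV = $48,250.00 * 1.338565 = $64,585.75

$64,585.75


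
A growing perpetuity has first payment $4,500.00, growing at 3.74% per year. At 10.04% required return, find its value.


Formula: PV = C / (r - g)
Spread: r - g = 0.1004 - 0.0374 = 0.063
Substituting: PV = $4,500.00 / 0.063
PV = $71,428.57

$71,428.57


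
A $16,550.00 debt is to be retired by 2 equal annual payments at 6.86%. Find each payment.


Formula: PMT = PV * r / (1 - (1+r)^(-n))
Denominator: 1 - (1 + 0.0686)^(-2) = 0.124271
Numerator: $16,550.00 * 0.0686 = 1135.33
PMT = 1135.33 / 0.124271 = $9,135.91

$9,135.91


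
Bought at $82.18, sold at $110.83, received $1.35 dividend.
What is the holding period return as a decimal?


Formula: HPR = (P1 - P0 + D) / P0
Gain: $110.83 - $82.18 + $1.35 = $30.00
HPR = $30.00 / $82.18 = 0.3651

0.3651


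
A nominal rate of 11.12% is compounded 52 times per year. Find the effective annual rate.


Formula: EAR = (1 + r/m)^m - 1
Period rate: r/m = 0.1112 / 52 = 0.002138
Compounding: (1 + 0.002138)^52 = 1.117486
EAR = 1.117486 - 1 = 0.117486

0.117486


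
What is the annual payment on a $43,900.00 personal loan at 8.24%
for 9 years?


Formula: PMT = PV * r / (1 - (1+r)^(-n))
Denominator: 1 - (1 + 0.0824)^(-9) = 0.509646
Numerator: $43,900.00 * 0.0824 = 3617.36
PMT = 3617.36 / 0.509646 = $7,097.79

$7,097.79


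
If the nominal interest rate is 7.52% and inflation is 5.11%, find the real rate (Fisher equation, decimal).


Formula: (1 + r_real) = (1 + r_nom) / (1 + inflation)
Substituting: (1 + r_real) = 1.0752 / 1.0511
(1 + r_real) = 1.022928
r_real = 1.022928 - 1 = 0.022928

0.022928


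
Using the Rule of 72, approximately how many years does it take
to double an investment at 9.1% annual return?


Formula: Years ≈ 72 / r
Substituting: Years ≈ 72 / 9.1
Years ≈ 7.9

7.9 years


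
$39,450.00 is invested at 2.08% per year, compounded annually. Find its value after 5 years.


Formula: FV = P * (1 + r)^n
Substituting: FV = $39,450.00 * (1 + 0.0208)^5
Growth factor: (1.0208)^5 = 1.108417
FV = $39,450.00 * 1.108417 = $43,727.06

$43,727.06


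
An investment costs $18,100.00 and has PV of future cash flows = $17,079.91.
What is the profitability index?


Formula: PI = PV(cash flows) / initial investment
Substituting: PI = $17,079.91 / $18,100.00
PI = 0.9436

0.9436


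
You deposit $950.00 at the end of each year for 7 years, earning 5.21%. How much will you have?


Formula: FV = PMT * ((1+r)^n - 1) / r
Growth factor: (1 + 0.0521)^7 = 1.426918
Numerator: 1.426918 - 1 = 0.426918
FV = $950.00 * 0.426918 / 0.0521 = $7,784.50

$7,784.50


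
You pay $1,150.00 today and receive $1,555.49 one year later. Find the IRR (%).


Formula: IRR = C1/C0 - 1
Substituting: IRR = $1,555.49 / $1,150.00 - 1
Ratio: 1.3526 - 1 = 0.3526
IRR = 35.26%

35.26%


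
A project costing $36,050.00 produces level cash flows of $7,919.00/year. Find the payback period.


Formula: Payback = investment / annual cash flow
Substituting: Payback = $36,050.00 / $7,919.00
Payback = 4.5523 years

4.5523 years


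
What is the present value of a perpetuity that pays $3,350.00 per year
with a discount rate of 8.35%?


Formula: PV = C / r
Substituting: PV = $3,350.00 / 0.0835
PV = $40,119.76

$40,119.76


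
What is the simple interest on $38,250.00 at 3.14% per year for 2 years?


Formula: I = P * r * t
Substituting: I = $38,250.00 * 0.0314 * 2
Step: I = $38,250.00 * 0.0628
I = $2,402.10

$2,402.10


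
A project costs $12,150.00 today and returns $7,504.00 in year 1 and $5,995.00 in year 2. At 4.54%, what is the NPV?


Formula: NPV = C0 + C1/(1+r) + C2/(1+r)^2
Discount C1: $7,504.00 / (1 + 0.0454) = $7,178.11
Discount C2: $5,995.00 / (1 + 0.0454)^2 = $5,485.60
NPV = -$12,150.00 + $7,178.11 + $5,485.60 = $513.71

$513.71


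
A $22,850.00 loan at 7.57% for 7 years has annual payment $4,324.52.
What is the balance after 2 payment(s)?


Formula: Balance = PV*(1+r)^k - PMT*((1+r)^k - 1)/r
Growth: (1 + 0.0757)^2 = 1.15713
Accumulated factor: ((1+r)^k - 1)/r = 2.0757
Balance = $22,850.00 * 1.15713 - $4,324.52 * 2.0757
Balance = $17,464.03

$17,464.03


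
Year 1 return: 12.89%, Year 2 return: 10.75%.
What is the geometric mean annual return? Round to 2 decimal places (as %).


Formula: Geometric mean = ((1+r1)*(1+r2))^(1/2) - 1
Product: (1 + 0.1289) * (1 + 0.1075) = 1.1289 * 1.1075 = 1.250257
Square root: 1.250257^0.5 = 1.118149
Geometric mean = 1.118149 - 1 = 0.118149
As percentage: 11.81%

11.81%


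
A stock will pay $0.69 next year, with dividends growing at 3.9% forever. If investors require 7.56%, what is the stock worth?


Formula: P = D1 / (r - g)
Spread: r - g = 0.0756 - 0.039 = 0.0366
Substituting: P = $0.69 / 0.0366
P = $18.85

$18.85


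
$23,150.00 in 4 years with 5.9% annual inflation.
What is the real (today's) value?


Formula: Real value = nominal / (1 + inflation)^years
Price level: (1 + 0.059)^4 = 1.25772
Real value = $23,150.00 / 1.25772 = $18,406.33

$18,406.33


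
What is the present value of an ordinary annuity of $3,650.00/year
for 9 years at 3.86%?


Formula: PV = PMT * (1 - (1+r)^(-n)) / r
Discount factor: (1 + 0.0386)^(-9) = 0.711156
Bracket: 1 - 0.711156 = 0.288844
PV = $3,650.00 * 0.288844 / 0.0386 = $27,312.93

$27,312.93


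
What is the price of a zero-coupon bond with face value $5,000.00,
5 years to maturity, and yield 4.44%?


Formula: Price = FV / (1 + r)^n
Substituting: Price = $5,000.00 / (1 + 0.0444)^5
Discount factor: (1.0444)^5 = 1.242608
Price = $5,000.00 / 1.242608 = $4,023.79

$4,023.79


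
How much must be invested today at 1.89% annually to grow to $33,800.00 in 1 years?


Formula: PV = FV / (1 + r)^n
Substituting: PV = $33,800.00 / (1 + 0.0189)^1
Discount factor: (1.0189)^1 = 1.0189
PV = $33,800.00 / 1.0189 = $33,173.03

$33,173.03


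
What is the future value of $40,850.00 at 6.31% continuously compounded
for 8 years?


Formula: FV = P * e^(r*t)
Exponent: r*t = 0.0631 * 8 = 0.5048
e^(0.5048) = 1.656654
FV = $40,850.00 * 1.656654 = $67,674.32

$67,674.32


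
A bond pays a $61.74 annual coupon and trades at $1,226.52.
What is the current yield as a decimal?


Formula: Current yield = annual coupon / price
Substituting: CY = $61.74 / $1,226.52
CY = 0.050338

0.050338


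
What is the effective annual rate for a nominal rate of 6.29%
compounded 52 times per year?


Formula: EAR = (1 + r/m)^m - 1
Period rate: r/m = 0.0629 / 52 = 0.00121
Compounding: (1 + 0.00121)^52 = 1.06488
EAR = 1.06488 - 1 = 0.06488

0.06488


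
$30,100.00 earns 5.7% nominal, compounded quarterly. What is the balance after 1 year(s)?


Formula: FV = P * (1 + r/m)^(m*t)
Period rate: r/m = 0.057 / 4 = 0.01425
Total periods: m*t = 4 * 1 = 4
Growth factor: (1 + 0.01425)^4 = 1.05823
FV = $30,100.00 * 1.05823 = $31,852.72

$31,852.72


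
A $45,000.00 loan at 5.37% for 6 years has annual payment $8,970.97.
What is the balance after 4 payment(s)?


Formula: Balance = PV*(1+r)^k - PMT*((1+r)^k - 1)/r
Growth: (1 + 0.0537)^4 = 1.23273
Accumulated factor: ((1+r)^k - 1)/r = 4.33389
Balance = $45,000.00 * 1.23273 - $8,970.97 * 4.33389
Balance = $16,593.65

$16,593.65


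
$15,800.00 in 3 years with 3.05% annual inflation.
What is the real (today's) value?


Formula: Real value = nominal / (1 + inflation)^years
Price level: (1 + 0.0305)^3 = 1.094319
Real value = $15,800.00 / 1.094319 = $14,438.20

$14,438.20


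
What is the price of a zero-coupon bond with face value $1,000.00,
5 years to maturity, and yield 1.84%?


Formula: Price = FV / (1 + r)^n
Substituting: Price = $1,000.00 / (1 + 0.0184)^5
Discount factor: (1.0184)^5 = 1.095448
Price = $1,000.00 / 1.095448 = $912.87

$912.87


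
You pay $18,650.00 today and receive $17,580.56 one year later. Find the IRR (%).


Formula: IRR = C1/C0 - 1
Substituting: IRR = $17,580.56 / $18,650.00 - 1
Ratio: 0.942657 - 1 = -0.057343
IRR = -5.7343%

-5.7343%


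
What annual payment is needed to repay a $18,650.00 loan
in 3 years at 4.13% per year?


Formula: PMT = PV * r / (1 - (1+r)^(-n))
Denominator: 1 - (1 + 0.0413)^(-3) = 0.114329
Numerator: $18,650.00 * 0.0413 = 770.245
PMT = 770.245 / 0.114329 = $6,737.09

$6,737.09


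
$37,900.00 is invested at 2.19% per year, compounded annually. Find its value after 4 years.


Formula: FV = P * (1 + r)^n
Substituting: FV = $37,900.00 * (1 + 0.0219)^4
Growth factor: (1.0219)^4 = 1.09052
FV = $37,900.00 * 1.09052 = $41,330.70

$41,330.70


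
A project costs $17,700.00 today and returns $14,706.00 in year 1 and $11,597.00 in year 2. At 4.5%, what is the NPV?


Formula: NPV = C0 + C1/(1+r) + C2/(1+r)^2
Discount C1: $14,706.00 / (1 + 0.045) = $14,072.73
Discount C2: $11,597.00 / (1 + 0.045)^2 = $10,619.72
NPV = -$17,700.00 + $14,072.73 + $10,619.72 = $6,992.45

$6,992.45


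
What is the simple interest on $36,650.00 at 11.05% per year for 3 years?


Formula: I = P * r * t
Substituting: I = $36,650.00 * 0.1105 * 3
Step: I = $36,650.00 * 0.3315
I = $12,149.48

$12,149.48


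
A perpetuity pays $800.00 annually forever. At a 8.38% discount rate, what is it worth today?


Formula: PV = C / r
Substituting: PV = $800.00 / 0.0838
PV = $9,546.54

$9,546.54


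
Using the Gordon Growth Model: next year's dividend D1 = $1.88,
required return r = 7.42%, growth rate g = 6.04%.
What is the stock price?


Formula: P = D1 / (r - g)
Spread: r - g = 0.0742 - 0.0604 = 0.0138
Substituting: P = $1.88 / 0.0138
P = $136.23

$136.23


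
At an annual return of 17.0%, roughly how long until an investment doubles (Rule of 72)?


Formula: Years ≈ 72 / r
Substituting: Years ≈ 72 / 17.0
Years ≈ 4.2

4.2 years


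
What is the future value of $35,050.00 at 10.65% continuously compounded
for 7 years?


Formula: FV = P * e^(r*t)
Exponent: r*t = 0.1065 * 7 = 0.7455
e^(0.7455) = 2.107495
FV = $35,050.00 * 2.107495 = $73,867.70

$73,867.70


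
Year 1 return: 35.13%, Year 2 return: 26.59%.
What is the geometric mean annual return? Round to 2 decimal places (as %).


Formula: Geometric mean = ((1+r1)*(1+r2))^(1/2) - 1
Product: (1 + 0.3513) * (1 + 0.2659) = 1.3513 * 1.2659 = 1.710611
Square root: 1.710611^0.5 = 1.307903
Geometric mean = 1.307903 - 1 = 0.307903
As percentage: 30.79%

30.79%


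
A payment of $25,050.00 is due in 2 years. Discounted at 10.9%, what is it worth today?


Formula: PV = FV / (1 + r)^n
Substituting: PV = $25,050.00 / (1 + 0.109)^2
Discount factor: (1.109)^2 = 1.229881
PV = $25,050.00 / 1.229881 = $20,367.82

$20,367.82


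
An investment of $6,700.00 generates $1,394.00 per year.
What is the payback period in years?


Formula: Payback = investment / annual cash flow
Substituting: Payback = $6,700.00 / $1,394.00
Payback = 4.8063 years

4.8063 years


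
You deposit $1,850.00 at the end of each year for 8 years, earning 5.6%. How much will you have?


Formula: FV = PMT * ((1+r)^n - 1) / r
Growth factor: (1 + 0.056)^8 = 1.546363
Numerator: 1.546363 - 1 = 0.546363
FV = $1,850.00 * 0.546363 / 0.056 = $18,049.48

$18,049.48


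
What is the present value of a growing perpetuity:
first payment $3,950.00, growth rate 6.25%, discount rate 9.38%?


Formula: PV = C / (r - g)
Spread: r - g = 0.0938 - 0.0625 = 0.0313
Substituting: PV = $3,950.00 / 0.0313
PV = $126,198.08

$126,198.08


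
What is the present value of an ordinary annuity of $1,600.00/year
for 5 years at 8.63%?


Formula: PV = PMT * (1 - (1+r)^(-n)) / r
Discount factor: (1 + 0.0863)^(-5) = 0.661076
Bracket: 1 - 0.661076 = 0.338924
PV = $1,600.00 * 0.338924 / 0.0863 = $6,283.65

$6,283.65


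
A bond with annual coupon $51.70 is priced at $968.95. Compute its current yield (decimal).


Formula: Current yield = annual coupon / price
Substituting: CY = $51.70 / $968.95
CY = 0.053357

0.053357


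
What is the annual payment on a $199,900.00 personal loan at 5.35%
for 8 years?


Formula: PMT = PV * r / (1 - (1+r)^(-n))
Denominator: 1 - (1 + 0.0535)^(-8) = 0.340942
Numerator: $199,900.00 * 0.0535 = 10694.65
PMT = 10694.65 / 0.340942 = $31,367.95

$31,367.95


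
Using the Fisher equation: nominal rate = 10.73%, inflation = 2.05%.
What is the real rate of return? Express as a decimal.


Formula: (1 + r_real) = (1 + r_nom) / (1 + inflation)
Substituting: (1 + r_real) = 1.1073 / 1.0205
(1 + r_real) = 1.085056
r_real = 1.085056 - 1 = 0.085056

0.085056


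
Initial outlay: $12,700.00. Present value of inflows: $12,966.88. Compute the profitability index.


Formula: PI = PV(cash flows) / initial investment
Substituting: PI = $12,966.88 / $12,700.00
PI = 1.021

1.021


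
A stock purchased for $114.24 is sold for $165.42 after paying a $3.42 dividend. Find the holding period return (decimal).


Formula: HPR = (P1 - P0 + D) / P0
Gain: $165.42 - $114.24 + $3.42 = $54.60
HPR = $54.60 / $114.24 = 0.4779

0.4779


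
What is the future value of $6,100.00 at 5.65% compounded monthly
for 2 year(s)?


Formula: FV = P * (1 + r/m)^(m*t)
Period rate: r/m = 0.0565 / 12 = 0.004708
Total periods: m*t = 12 * 2 = 24
Growth factor: (1 + 0.004708)^24 = 1.119335
FV = $6,100.00 * 1.119335 = $6,827.94

$6,827.94


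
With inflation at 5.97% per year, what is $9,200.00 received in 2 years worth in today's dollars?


Formula: Real value = nominal / (1 + inflation)^years
Price level: (1 + 0.0597)^2 = 1.122964
Real value = $9,200.00 / 1.122964 = $8,192.60

$8,192.60


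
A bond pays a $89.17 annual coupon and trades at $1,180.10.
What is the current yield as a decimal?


Formula: Current yield = annual coupon / price
Substituting: CY = $89.17 / $1,180.10
CY = 0.075561

0.075561


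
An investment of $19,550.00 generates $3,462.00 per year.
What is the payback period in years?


Formula: Payback = investment / annual cash flow
Substituting: Payback = $19,550.00 / $3,462.00
Payback = 5.647 years

5.647 years


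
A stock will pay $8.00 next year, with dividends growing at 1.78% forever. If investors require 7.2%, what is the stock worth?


Formula: P = D1 / (r - g)
Spread: r - g = 0.072 - 0.0178 = 0.0542
Substituting: P = $8.00 / 0.0542
P = $147.60

$147.60


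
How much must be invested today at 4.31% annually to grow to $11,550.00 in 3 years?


Formula: PV = FV / (1 + r)^n
Substituting: PV = $11,550.00 / (1 + 0.0431)^3
Discount factor: (1.0431)^3 = 1.134953
PV = $11,550.00 / 1.134953 = $10,176.63

$10,176.63


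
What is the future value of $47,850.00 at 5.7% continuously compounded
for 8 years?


Formula: FV = P * e^(r*t)
Exponent: r*t = 0.057 * 8 = 0.456
e^(0.456) = 1.57775
FV = $47,850.00 * 1.57775 = $75,495.35

$75,495.35


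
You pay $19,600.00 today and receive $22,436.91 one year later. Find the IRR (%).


Formula: IRR = C1/C0 - 1
Substituting: IRR = $22,436.91 / $19,600.00 - 1
Ratio: 1.14474 - 1 = 0.14474
IRR = 14.474%

14.474%


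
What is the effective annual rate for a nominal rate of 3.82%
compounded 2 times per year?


Formula: EAR = (1 + r/m)^m - 1
Period rate: r/m = 0.0382 / 2 = 0.0191
Compounding: (1 + 0.0191)^2 = 1.038565
EAR = 1.038565 - 1 = 0.038565

0.038565


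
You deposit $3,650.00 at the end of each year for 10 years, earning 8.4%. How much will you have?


Formula: FV = PMT * ((1+r)^n - 1) / r
Growth factor: (1 + 0.084)^10 = 2.240231
Numerator: 2.240231 - 1 = 1.240231
FV = $3,650.00 * 1.240231 / 0.084 = $53,890.99

$53,890.99


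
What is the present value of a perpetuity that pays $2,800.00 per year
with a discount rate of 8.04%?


Formula: PV = C / r
Substituting: PV = $2,800.00 / 0.0804
PV = $34,825.87

$34,825.87


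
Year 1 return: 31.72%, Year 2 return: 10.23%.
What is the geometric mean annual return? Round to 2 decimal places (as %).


Formula: Geometric mean = ((1+r1)*(1+r2))^(1/2) - 1
Product: (1 + 0.3172) * (1 + 0.1023) = 1.3172 * 1.1023 = 1.45195
Square root: 1.45195^0.5 = 1.204969
Geometric mean = 1.204969 - 1 = 0.204969
As percentage: 20.50%

20.50%


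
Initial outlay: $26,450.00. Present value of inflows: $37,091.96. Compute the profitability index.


Formula: PI = PV(cash flows) / initial investment
Substituting: PI = $37,091.96 / $26,450.00
PI = 1.4023

1.4023


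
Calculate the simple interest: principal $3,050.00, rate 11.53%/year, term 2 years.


Formula: I = P * r * t
Substituting: I = $3,050.00 * 0.1153 * 2
Step: I = $3,050.00 * 0.2306
I = $703.33

$703.33


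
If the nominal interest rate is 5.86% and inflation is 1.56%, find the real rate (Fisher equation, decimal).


Formula: (1 + r_real) = (1 + r_nom) / (1 + inflation)
Substituting: (1 + r_real) = 1.0586 / 1.0156
(1 + r_real) = 1.04234
r_real = 1.04234 - 1 = 0.04234

0.04234


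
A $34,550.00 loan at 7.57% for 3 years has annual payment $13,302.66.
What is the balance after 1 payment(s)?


Formula: Balance = PV*(1+r)^k - PMT*((1+r)^k - 1)/r
Growth: (1 + 0.0757)^1 = 1.0757
Accumulated factor: ((1+r)^k - 1)/r = 1.0
Balance = $34,550.00 * 1.0757 - $13,302.66 * 1.0
Balance = $23,862.78

$23,862.78


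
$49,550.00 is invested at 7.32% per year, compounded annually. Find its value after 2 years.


Formula: FV = P * (1 + r)^n
Substituting: FV = $49,550.00 * (1 + 0.0732)^2
Growth factor: (1.0732)^2 = 1.151758
FV = $49,550.00 * 1.151758 = $57,069.62

$57,069.62


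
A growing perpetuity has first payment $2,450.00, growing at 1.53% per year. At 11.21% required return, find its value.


Formula: PV = C / (r - g)
Spread: r - g = 0.1121 - 0.0153 = 0.0968
Substituting: PV = $2,450.00 / 0.0968
PV = $25,309.92

$25,309.92


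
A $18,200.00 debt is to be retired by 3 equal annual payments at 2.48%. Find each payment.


Formula: PMT = PV * r / (1 - (1+r)^(-n))
Denominator: 1 - (1 + 0.0248)^(-3) = 0.070857
Numerator: $18,200.00 * 0.0248 = 451.36
PMT = 451.36 / 0.070857 = $6,370.03

$6,370.03


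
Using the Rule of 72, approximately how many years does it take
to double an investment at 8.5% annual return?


Formula: Years ≈ 72 / r
Substituting: Years ≈ 72 / 8.5
Years ≈ 8.5

8.5 years


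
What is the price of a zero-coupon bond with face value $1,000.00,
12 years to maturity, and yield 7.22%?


Formula: Price = FV / (1 + r)^n
Substituting: Price = $1,000.00 / (1 + 0.0722)^12
Discount factor: (1.0722)^12 = 2.308392
Price = $1,000.00 / 2.308392 = $433.20

$433.20


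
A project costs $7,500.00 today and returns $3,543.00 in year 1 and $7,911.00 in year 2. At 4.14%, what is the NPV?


Formula: NPV = C0 + C1/(1+r) + C2/(1+r)^2
Discount C1: $3,543.00 / (1 + 0.0414) = $3,402.15
Discount C2: $7,911.00 / (1 + 0.0414)^2 = $7,294.51
NPV = -$7,500.00 + $3,402.15 + $7,294.51 = $3,196.66

$3,196.66


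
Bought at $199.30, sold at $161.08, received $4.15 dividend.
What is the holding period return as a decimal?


Formula: HPR = (P1 - P0 + D) / P0
Gain: $161.08 - $199.30 + $4.15 = -$34.07
HPR = -$34.07 / $199.30 = -0.1709

-0.1709


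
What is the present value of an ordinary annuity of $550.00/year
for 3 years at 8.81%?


Formula: PV = PMT * (1 - (1+r)^(-n)) / r
Discount factor: (1 + 0.0881)^(-3) = 0.776236
Bracket: 1 - 0.776236 = 0.223764
PV = $550.00 * 0.223764 / 0.0881 = $1,396.94

$1,396.94


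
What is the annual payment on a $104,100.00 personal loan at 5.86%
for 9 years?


Formula: PMT = PV * r / (1 - (1+r)^(-n))
Denominator: 1 - (1 + 0.0586)^(-9) = 0.401019
Numerator: $104,100.00 * 0.0586 = 6100.26
PMT = 6100.26 / 0.401019 = $15,211.89

$15,211.89


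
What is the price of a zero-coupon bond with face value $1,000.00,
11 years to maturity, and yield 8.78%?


Formula: Price = FV / (1 + r)^n
Substituting: Price = $1,000.00 / (1 + 0.0878)^11
Discount factor: (1.0878)^11 = 2.523711
Price = $1,000.00 / 2.523711 = $396.24

$396.24


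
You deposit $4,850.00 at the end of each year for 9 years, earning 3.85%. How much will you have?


Formula: FV = PMT * ((1+r)^n - 1) / r
Growth factor: (1 + 0.0385)^9 = 1.404942
Numerator: 1.404942 - 1 = 0.404942
FV = $4,850.00 * 0.404942 / 0.0385 = $51,012.22

$51,012.22


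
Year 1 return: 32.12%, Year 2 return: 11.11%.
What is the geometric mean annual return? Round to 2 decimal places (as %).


Formula: Geometric mean = ((1+r1)*(1+r2))^(1/2) - 1
Product: (1 + 0.3212) * (1 + 0.1111) = 1.3212 * 1.1111 = 1.467985
Square root: 1.467985^0.5 = 1.211604
Geometric mean = 1.211604 - 1 = 0.211604
As percentage: 21.16%

21.16%


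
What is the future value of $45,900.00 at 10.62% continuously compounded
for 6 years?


Formula: FV = P * e^(r*t)
Exponent: r*t = 0.1062 * 6 = 0.6372
e^(0.6372) = 1.891178
FV = $45,900.00 * 1.891178 = $86,805.08

$86,805.08


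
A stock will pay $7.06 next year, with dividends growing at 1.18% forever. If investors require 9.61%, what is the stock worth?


Formula: P = D1 / (r - g)
Spread: r - g = 0.0961 - 0.0118 = 0.0843
Substituting: P = $7.06 / 0.0843
P = $83.75

$83.75


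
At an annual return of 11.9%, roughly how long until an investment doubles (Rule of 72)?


Formula: Years ≈ 72 / r
Substituting: Years ≈ 72 / 11.9
Years ≈ 6.1

6.1 years


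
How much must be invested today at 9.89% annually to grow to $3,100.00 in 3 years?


Formula: PV = FV / (1 + r)^n
Substituting: PV = $3,100.00 / (1 + 0.0989)^3
Discount factor: (1.0989)^3 = 1.327011
PV = $3,100.00 / 1.327011 = $2,336.08

$2,336.08


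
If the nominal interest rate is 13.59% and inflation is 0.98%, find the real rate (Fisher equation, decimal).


Formula: (1 + r_real) = (1 + r_nom) / (1 + inflation)
Substituting: (1 + r_real) = 1.1359 / 1.0098
(1 + r_real) = 1.124876
r_real = 1.124876 - 1 = 0.124876

0.124876


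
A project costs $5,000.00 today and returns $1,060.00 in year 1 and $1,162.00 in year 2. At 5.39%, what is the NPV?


Formula: NPV = C0 + C1/(1+r) + C2/(1+r)^2
Discount C1: $1,060.00 / (1 + 0.0539) = $1,005.79
Discount C2: $1,162.00 / (1 + 0.0539)^2 = $1,046.18
NPV = -$5,000.00 + $1,005.79 + $1,046.18 = -$2,948.03

-$2,948.03


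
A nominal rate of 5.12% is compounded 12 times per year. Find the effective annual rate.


Formula: EAR = (1 + r/m)^m - 1
Period rate: r/m = 0.0512 / 12 = 0.004267
Compounding: (1 + 0.004267)^12 = 1.052419
EAR = 1.052419 - 1 = 0.052419

0.052419


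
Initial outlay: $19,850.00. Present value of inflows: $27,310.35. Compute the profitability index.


Formula: PI = PV(cash flows) / initial investment
Substituting: PI = $27,310.35 / $19,850.00
PI = 1.3758

1.3758
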